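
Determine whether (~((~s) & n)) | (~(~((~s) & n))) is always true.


Build the truth table over {n, s}:
n | s | φ
---------
False | False | True
True | False | True
False | True | True
True | True | True
Every row evaluates to true.

Yes, it is a tautology.


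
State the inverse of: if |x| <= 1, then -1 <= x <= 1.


The inverse of (P → Q) is (¬P → ¬Q). It is equivalent to the converse, not to the original.
Here P = '|x| <= 1' and Q = '-1 <= x <= 1'.

If not (|x| <= 1), then not (-1 <= x <= 1).


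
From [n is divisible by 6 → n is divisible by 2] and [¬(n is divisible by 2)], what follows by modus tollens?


Modus tollens: from (P → Q) and ¬Q, infer ¬P.
Q = 'n is divisible by 2' is denied; since P → Q, P must also fail.

Not (n is divisible by 6).


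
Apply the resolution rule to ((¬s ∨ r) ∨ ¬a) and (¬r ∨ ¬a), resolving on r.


The clauses contain complementary literals r and ¬r.
Resolution eliminates this pair and disjoins the remaining literals (merging duplicates).

(¬s ∨ ¬a)


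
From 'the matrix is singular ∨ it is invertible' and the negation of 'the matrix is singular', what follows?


Disjunctive syllogism: from (P ∨ Q) and ¬P, infer Q.
One disjunct, 'the matrix is singular', is ruled out; the other must hold.

it is invertible


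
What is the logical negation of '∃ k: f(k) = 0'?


¬(∀ x: φ) = ∃ x: ¬φ, and ¬(∃ x: φ) = ∀ x: ¬φ.
Apply to the existential statement.

∀ k: ¬(f(k) = 0)


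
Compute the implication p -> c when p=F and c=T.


Implication is false only when antecedent is true and consequent is false.
Substitute: p=F, c=T.
F -> T evaluates to T.

T


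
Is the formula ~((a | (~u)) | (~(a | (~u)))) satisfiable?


Check all 4 assignments over {a, u}:
a | u | φ
---------
False | False | False
True | False | False
False | True | False
True | True | False
No assignment makes the formula true.

Unsatisfiable.


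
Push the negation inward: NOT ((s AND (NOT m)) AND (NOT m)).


De Morgan: the negation of a conjunction is the disjunction of the negations.
Distribute NOT across AND, flipping it to OR, and negate each literal.

((NOT s) OR m) OR m


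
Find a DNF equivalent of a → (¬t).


Step 1: Rewrite a → (¬t) as ¬a ∨ (¬t).

(¬a) ∨ (¬t)


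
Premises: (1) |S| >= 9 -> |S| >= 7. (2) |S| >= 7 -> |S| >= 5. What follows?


Hypothetical syllogism: from (P → Q) and (Q → R), infer (P → R).
Chain the two implications through the shared middle term '|S| >= 7'.

|S| >= 9 -> |S| >= 5


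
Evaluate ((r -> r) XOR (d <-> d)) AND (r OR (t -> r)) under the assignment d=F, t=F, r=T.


Substitute d=F, t=F, r=T:
r -> r = T -> T = T
d <-> d = F <-> F = T
(r -> r) XOR (d <-> d) = T XOR T = F
t -> r = F -> T = T
r OR (t -> r) = T OR T = T
((r -> r) XOR (d <-> d)) AND (r OR (t -> r)) = F AND T = F

F


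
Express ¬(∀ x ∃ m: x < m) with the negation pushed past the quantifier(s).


Negation flips each quantifier (∀↔∃) and negates the inner predicate.
¬(∀ x ∃ m: φ) = ∃ x ∀ m: ¬φ.

∃ x ∀ m: ¬(x < m)


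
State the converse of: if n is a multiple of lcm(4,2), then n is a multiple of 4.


The converse of (P → Q) is (Q → P). It is not in general equivalent to the original.
Here P = 'n is a multiple of lcm(4,2)' and Q = 'n is a multiple of 4'.

If n is a multiple of 4, then n is a multiple of lcm(4,2).


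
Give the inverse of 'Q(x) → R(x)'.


The inverse of (P → Q) is (¬P → ¬Q). It is equivalent to the converse, not to the original.
Here P = 'Q(x)' and Q = 'R(x)'.

If not (Q(x)), then not (R(x)).


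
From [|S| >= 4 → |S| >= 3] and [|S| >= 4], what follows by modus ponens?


Modus ponens: from (P → Q) and P, infer Q.
P = '|S| >= 4' is asserted, and P → Q holds, so Q follows.

|S| >= 3.


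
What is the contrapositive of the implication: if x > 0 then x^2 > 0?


The contrapositive of (P → Q) is (¬Q → ¬P); it is logically equivalent to the original.
Here P = 'x > 0' and Q = 'x^2 > 0'.

If not (x^2 > 0), then not (x > 0).


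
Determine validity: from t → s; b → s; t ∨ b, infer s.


This matches the form of proof by cases: the conclusion follows in every model of the premises.

Valid.


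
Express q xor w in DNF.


Step 1: q ⊕ w is true exactly when they disagree: (q ∧ ¬w) ∨ (¬q ∧ w).

(q & (~w)) | ((~q) & w)


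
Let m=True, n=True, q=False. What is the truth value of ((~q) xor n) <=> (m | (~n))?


Substitute m=True, n=True, q=False:
~q = True
(~q) xor n = True xor True = False
~n = False
m | (~n) = True | False = True
((~q) xor n) <=> (m | (~n)) = False <=> True = False

False


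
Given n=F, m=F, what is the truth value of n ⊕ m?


Exclusive or is true when exactly one operand is true.
Substitute: n=F, m=F.
F ⊕ F evaluates to F.

F


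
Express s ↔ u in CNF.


Step 1: Rewrite s ↔ u as (s → u) ∧ (u → s).
Step 2: Rewrite each implication as a disjunction.

((¬s) ∨ u) ∧ ((¬u) ∨ s)


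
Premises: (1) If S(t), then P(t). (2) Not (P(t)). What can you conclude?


Modus tollens: from (P → Q) and ¬Q, infer ¬P.
Q = 'P(t)' is denied; since P → Q, P must also fail.

Not (S(t)).


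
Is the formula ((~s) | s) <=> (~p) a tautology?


Build the truth table over {p, s}:
p | s | φ
---------
False | False | True
True | False | False
False | True | True
True | True | False
Counterexample at row 2: with p=True, s=False, the formula is False.

No, it is not a tautology.


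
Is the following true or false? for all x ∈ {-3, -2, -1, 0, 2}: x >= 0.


Evaluate the predicate on each element: -3:F, -2:F, -1:F, 0:T, 2:T.
Counterexample x = -3 fails the predicate.

F


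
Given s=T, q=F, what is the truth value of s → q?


Implication is false only when antecedent is true and consequent is false.
Substitute: s=T, q=F.
T → F evaluates to F.

F


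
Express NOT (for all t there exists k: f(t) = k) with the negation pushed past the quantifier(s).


Negation flips each quantifier (∀↔∃) and negates the inner predicate.
¬(for all t there exists k: φ) = there exists t for all k: ¬φ.

there exists t for all k: NOT(f(t) = k)


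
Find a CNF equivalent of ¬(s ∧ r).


Step 1: Apply De Morgan: ¬(s ∧ r) = ¬s ∨ ¬r.

(¬s) ∨ (¬r)


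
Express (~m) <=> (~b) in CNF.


Step 1: Rewrite (¬m) ↔ (¬b) as ((¬m) → (¬b)) ∧ ((¬b) → (¬m)).
Step 2: Rewrite each implication as a disjunction.
Step 3: Eliminate any double negations (¬¬X = X).

(m | (~b)) & (b | (~m))


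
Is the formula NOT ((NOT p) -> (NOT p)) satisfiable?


Check all 2 assignments over {p}:
p | φ
-----
F | F
T | F
No assignment makes the formula true.

Unsatisfiable.


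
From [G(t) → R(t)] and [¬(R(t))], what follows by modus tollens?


Modus tollens: from (P → Q) and ¬Q, infer ¬P.
Q = 'R(t)' is denied; since P → Q, P must also fail.

Not (G(t)).


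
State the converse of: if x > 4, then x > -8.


The converse of (P → Q) is (Q → P). It is not in general equivalent to the original.
Here P = 'x > 4' and Q = 'x > -8'.

If x > -8, then x > 4.


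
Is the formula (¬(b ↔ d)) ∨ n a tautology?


Build the truth table over {b, d, n}:
b | d | n | φ
-------------
F | F | F | F
T | F | F | T
F | T | F | T
T | T | F | F
F | F | T | T
T | F | T | T
F | T | T | T
T | T | T | T
Counterexample at row 1: with b=F, d=F, n=F, the formula is F.

No, it is not a tautology.


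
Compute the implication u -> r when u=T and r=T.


Implication is false only when antecedent is true and consequent is false.
Substitute: u=T, r=T.
T -> T evaluates to T.

T


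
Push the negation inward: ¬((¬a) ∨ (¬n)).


De Morgan: the negation of a disjunction is the conjunction of the negations.
Distribute ¬ across ∨, flipping it to ∧, and negate each literal.

a ∧ n


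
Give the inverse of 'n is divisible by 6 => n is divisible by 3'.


The inverse of (P → Q) is (¬P → ¬Q). It is equivalent to the converse, not to the original.
Here P = 'n is divisible by 6' and Q = 'n is divisible by 3'.

If not (n is divisible by 6), then not (n is divisible by 3).


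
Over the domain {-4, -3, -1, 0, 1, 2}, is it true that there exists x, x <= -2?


Evaluate the predicate on each element: -4:T, -3:T, -1:F, 0:F, 1:F, 2:F.
Witness x = -4 satisfies the predicate.

T


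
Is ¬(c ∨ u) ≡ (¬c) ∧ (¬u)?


Compare truth tables:
c | u | φ | ψ
-------------
F | F | T | T
T | F | F | F
F | T | F | F
T | T | F | F
The columns φ and ψ agree on every row.

Yes, they are logically equivalent.


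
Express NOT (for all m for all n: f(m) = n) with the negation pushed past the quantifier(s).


Negation flips each quantifier (∀↔∃) and negates the inner predicate.
¬(for all m for all n: φ) = there exists m there exists n: ¬φ.

there exists m there exists n: NOT(f(m) = n)


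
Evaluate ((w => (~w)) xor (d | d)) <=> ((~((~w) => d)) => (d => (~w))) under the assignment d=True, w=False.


Substitute d=True, w=False:
… (earlier sub-steps elided)
w => (~w) = False => True = True
d | d = True | True = True
(w => (~w)) xor (d | d) = True xor True = False
~w = True
(~w) => d = True => True = True
~((~w) => d) = False
~w = True
d => (~w) = True => True = True
(~((~w) => d)) => (d => (~w)) = False => True = True
((w => (~w)) xor (d | d)) <=> ((~((~w) => d)) => (d => (~w))) = False <=> True = False

False


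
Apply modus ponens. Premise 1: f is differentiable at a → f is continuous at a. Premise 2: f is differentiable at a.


Modus ponens: from (P → Q) and P, infer Q.
P = 'f is differentiable at a' is asserted, and P → Q holds, so Q follows.

f is continuous at a.


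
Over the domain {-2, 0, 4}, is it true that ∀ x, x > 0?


Evaluate the predicate on each element: -2:F, 0:F, 4:T.
Counterexample x = -2 fails the predicate.

F


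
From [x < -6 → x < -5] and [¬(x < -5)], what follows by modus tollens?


Modus tollens: from (P → Q) and ¬Q, infer ¬P.
Q = 'x < -5' is denied; since P → Q, P must also fail.

Not (x < -6).


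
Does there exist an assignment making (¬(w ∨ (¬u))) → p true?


Search for a satisfying assignment over {p, u, w}.
Try p=F, u=F, w=F: the formula evaluates to T.
A satisfying assignment exists.

Satisfiable.


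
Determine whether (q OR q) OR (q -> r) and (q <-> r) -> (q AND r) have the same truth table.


Compare truth tables:
q | r | φ | ψ
-------------
F | F | T | F
T | F | T | T
F | T | T | T
T | T | T | T
They differ at row 1 (q=F, r=F): φ=T but ψ=F.

No, they are not logically equivalent.


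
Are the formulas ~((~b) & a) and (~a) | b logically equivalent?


Compare truth tables:
a | b | φ | ψ
-------------
False | False | True | True
True | False | False | False
False | True | True | True
True | True | True | True
The columns φ and ψ agree on every row.

Yes, they are logically equivalent.


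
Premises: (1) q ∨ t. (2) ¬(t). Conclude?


Disjunctive syllogism: from (P ∨ Q) and ¬P, infer Q.
One disjunct, 't', is ruled out; the other must hold.

q


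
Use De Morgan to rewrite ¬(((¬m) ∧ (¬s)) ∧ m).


De Morgan: the negation of a conjunction is the disjunction of the negations.
Distribute ¬ across ∧, flipping it to ∨, and negate each literal.

(m ∨ s) ∨ (¬m)


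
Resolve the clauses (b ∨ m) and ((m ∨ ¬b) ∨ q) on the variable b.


The clauses contain complementary literals b and ¬b.
Resolution eliminates this pair and disjoins the remaining literals (merging duplicates).

(m ∨ q)


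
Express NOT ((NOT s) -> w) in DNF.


Step 1: Rewrite implication then negate: ¬(¬(¬s) ∨ w) = (¬s) ∧ ¬w.

(NOT s) AND (NOT w)


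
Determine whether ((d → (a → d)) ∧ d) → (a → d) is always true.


Build the truth table over {a, d}:
a | d | φ
---------
F | F | T
T | F | T
F | T | T
T | T | T
Every row evaluates to true.

Yes, it is a tautology.


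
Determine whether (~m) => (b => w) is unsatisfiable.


Truth table over {b, m, w}:
b | m | w | φ
-------------
False | False | False | True
True | False | False | False
False | True | False | True
True | True | False | True
False | False | True | True
True | False | True | True
False | True | True | True
True | True | True | True
Satisfying assignment at row 1: b=False, m=False, w=False gives True.

No, it is not a contradiction.


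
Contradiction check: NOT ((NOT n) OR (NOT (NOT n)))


Truth table over {n}:
n | φ
-----
F | F
T | F
Every row is false.

Yes, it is a contradiction.


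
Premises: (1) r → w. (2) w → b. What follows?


Hypothetical syllogism: from (P → Q) and (Q → R), infer (P → R).
Chain the two implications through the shared middle term 'w'.

r → b


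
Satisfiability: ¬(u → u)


Check all 2 assignments over {u}:
u | φ
-----
F | F
T | F
No assignment makes the formula true.

Unsatisfiable.


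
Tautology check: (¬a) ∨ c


Build the truth table over {a, c}:
a | c | φ
---------
F | F | T
T | F | F
F | T | T
T | T | T
Counterexample at row 2: with a=T, c=F, the formula is F.

No, it is not a tautology.


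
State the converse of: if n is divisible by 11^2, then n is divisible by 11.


The converse of (P → Q) is (Q → P). It is not in general equivalent to the original.
Here P = 'n is divisible by 11^2' and Q = 'n is divisible by 11'.

If n is divisible by 11, then n is divisible by 11^2.


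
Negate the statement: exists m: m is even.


¬(forall x: φ) = exists x: ¬φ, and ¬(exists x: φ) = forall x: ¬φ.
Apply to the existential statement.

forall m: ~(m is even)


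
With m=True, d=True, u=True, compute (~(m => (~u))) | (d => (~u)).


Substitute m=True, d=True, u=True:
~u = False
m => (~u) = True => False = False
~(m => (~u)) = True
~u = False
d => (~u) = True => False = False
(~(m => (~u))) | (d => (~u)) = True | False = True

True


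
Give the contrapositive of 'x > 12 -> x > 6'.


The contrapositive of (P → Q) is (¬Q → ¬P); it is logically equivalent to the original.
Here P = 'x > 12' and Q = 'x > 6'.

If not (x > 6), then not (x > 12).


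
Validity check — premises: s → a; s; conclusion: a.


This matches the form of modus ponens: the conclusion follows in every model of the premises.

Valid.


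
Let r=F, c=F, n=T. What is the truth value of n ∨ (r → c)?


Substitute r=F, c=F, n=T:
r → c = F → F = T
n ∨ (r → c) = T ∨ T = T

T


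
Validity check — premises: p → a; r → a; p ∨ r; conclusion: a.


This matches the form of proof by cases: the conclusion follows in every model of the premises.

Valid.


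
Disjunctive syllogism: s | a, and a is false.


Disjunctive syllogism: from (P ∨ Q) and ¬P, infer Q.
One disjunct, 'a', is ruled out; the other must hold.

s


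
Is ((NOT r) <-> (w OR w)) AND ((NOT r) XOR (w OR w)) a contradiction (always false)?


Truth table over {r, w}:
r | w | φ
---------
F | F | F
T | F | F
F | T | F
T | T | F
Every row is false.

Yes, it is a contradiction.


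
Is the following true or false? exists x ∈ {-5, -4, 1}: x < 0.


Evaluate the predicate on each element: -5:True, -4:True, 1:False.
Witness x = -5 satisfies the predicate.

True


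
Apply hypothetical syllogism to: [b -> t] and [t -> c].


Hypothetical syllogism: from (P → Q) and (Q → R), infer (P → R).
Chain the two implications through the shared middle term 't'.

b -> c


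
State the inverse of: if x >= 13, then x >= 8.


The inverse of (P → Q) is (¬P → ¬Q). It is equivalent to the converse, not to the original.
Here P = 'x >= 13' and Q = 'x >= 8'.

If not (x >= 13), then not (x >= 8).


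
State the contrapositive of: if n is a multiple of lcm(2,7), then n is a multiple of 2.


The contrapositive of (P → Q) is (¬Q → ¬P); it is logically equivalent to the original.
Here P = 'n is a multiple of lcm(2,7)' and Q = 'n is a multiple of 2'.

If not (n is a multiple of 2), then not (n is a multiple of lcm(2,7)).


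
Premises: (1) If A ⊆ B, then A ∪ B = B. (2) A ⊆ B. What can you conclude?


Modus ponens: from (P → Q) and P, infer Q.
P = 'A ⊆ B' is asserted, and P → Q holds, so Q follows.

A ∪ B = B.


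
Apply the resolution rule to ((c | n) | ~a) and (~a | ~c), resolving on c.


The clauses contain complementary literals c and ~c.
Resolution eliminates this pair and disjoins the remaining literals (merging duplicates).

(~a | n)


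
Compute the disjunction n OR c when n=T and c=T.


Disjunction is false only when both operands are false.
Substitute: n=T, c=T.
T OR T evaluates to T.

T


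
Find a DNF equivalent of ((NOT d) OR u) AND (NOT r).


Step 1: Distribute ∧ over ∨: ((¬d) ∨ u) ∧ (¬r) = ((¬d) ∧ (¬r)) ∨ (u ∧ (¬r)).

((NOT d) AND (NOT r)) OR (u AND (NOT r))


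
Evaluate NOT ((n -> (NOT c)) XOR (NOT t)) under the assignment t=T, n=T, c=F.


Substitute t=T, n=T, c=F:
NOT c = T
n -> (NOT c) = T -> T = T
NOT t = F
(n -> (NOT c)) XOR (NOT t) = T XOR F = T
NOT ((n -> (NOT c)) XOR (NOT t)) = F

F


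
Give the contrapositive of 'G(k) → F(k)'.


The contrapositive of (P → Q) is (¬Q → ¬P); it is logically equivalent to the original.
Here P = 'G(k)' and Q = 'F(k)'.

If not (F(k)), then not (G(k)).


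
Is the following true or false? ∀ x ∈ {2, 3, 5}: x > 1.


Evaluate the predicate on each element: 2:T, 3:T, 5:T.
Every element satisfies the predicate.

T


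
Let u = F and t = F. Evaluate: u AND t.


Conjunction is true only when both operands are true.
Substitute: u=F, t=F.
F AND F evaluates to F.

F


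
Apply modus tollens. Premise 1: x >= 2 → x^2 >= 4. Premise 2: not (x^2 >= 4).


Modus tollens: from (P → Q) and ¬Q, infer ¬P.
Q = 'x^2 >= 4' is denied; since P → Q, P must also fail.

Not (x >= 2).


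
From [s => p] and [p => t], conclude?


Hypothetical syllogism: from (P → Q) and (Q → R), infer (P → R).
Chain the two implications through the shared middle term 'p'.

s => t


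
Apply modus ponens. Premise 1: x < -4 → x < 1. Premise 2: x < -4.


Modus ponens: from (P → Q) and P, infer Q.
P = 'x < -4' is asserted, and P → Q holds, so Q follows.

x < 1.


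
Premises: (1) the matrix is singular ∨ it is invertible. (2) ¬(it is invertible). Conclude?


Disjunctive syllogism: from (P ∨ Q) and ¬P, infer Q.
One disjunct, 'it is invertible', is ruled out; the other must hold.

the matrix is singular


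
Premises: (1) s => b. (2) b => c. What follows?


Hypothetical syllogism: from (P → Q) and (Q → R), infer (P → R).
Chain the two implications through the shared middle term 'b'.

s => c


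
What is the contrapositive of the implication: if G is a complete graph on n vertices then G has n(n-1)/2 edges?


The contrapositive of (P → Q) is (¬Q → ¬P); it is logically equivalent to the original.
Here P = 'G is a complete graph on n vertices' and Q = 'G has n(n-1)/2 edges'.

If not (G has n(n-1)/2 edges), then not (G is a complete graph on n vertices).


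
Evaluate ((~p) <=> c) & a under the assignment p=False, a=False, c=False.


Substitute p=False, a=False, c=False:
~p = True
(~p) <=> c = True <=> False = False
((~p) <=> c) & a = False & False = False

False


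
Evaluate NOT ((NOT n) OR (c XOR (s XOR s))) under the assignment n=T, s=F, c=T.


Substitute n=T, s=F, c=T:
NOT n = F
s XOR s = F XOR F = F
c XOR (s XOR s) = T XOR F = T
(NOT n) OR (c XOR (s XOR s)) = F OR T = T
NOT ((NOT n) OR (c XOR (s XOR s))) = F

F


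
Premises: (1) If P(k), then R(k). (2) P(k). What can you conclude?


Modus ponens: from (P → Q) and P, infer Q.
P = 'P(k)' is asserted, and P → Q holds, so Q follows.

R(k).


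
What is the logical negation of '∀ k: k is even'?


¬(∀ x: φ) = ∃ x: ¬φ, and ¬(∃ x: φ) = ∀ x: ¬φ.
Apply to the universal statement.

∃ k: ¬(k is even)


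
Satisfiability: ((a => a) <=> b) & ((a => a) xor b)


Check all 4 assignments over {a, b}:
a | b | φ
---------
False | False | False
True | False | False
False | True | False
True | True | False
No assignment makes the formula true.

Unsatisfiable.


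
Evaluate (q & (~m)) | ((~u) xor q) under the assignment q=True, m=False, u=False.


Substitute q=True, m=False, u=False:
~m = True
q & (~m) = True & True = True
~u = True
(~u) xor q = True xor True = False
(q & (~m)) | ((~u) xor q) = True | False = True

True


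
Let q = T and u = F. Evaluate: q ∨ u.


Disjunction is false only when both operands are false.
Substitute: q=T, u=F.
T ∨ F evaluates to T.

T


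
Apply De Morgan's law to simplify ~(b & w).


De Morgan: the negation of a conjunction is the disjunction of the negations.
Distribute ~ across &, flipping it to |, and negate each literal.

(~b) | (~w)


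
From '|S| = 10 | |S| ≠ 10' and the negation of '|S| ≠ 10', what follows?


Disjunctive syllogism: from (P ∨ Q) and ¬P, infer Q.
One disjunct, '|S| ≠ 10', is ruled out; the other must hold.

|S| = 10


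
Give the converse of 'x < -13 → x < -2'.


The converse of (P → Q) is (Q → P). It is not in general equivalent to the original.
Here P = 'x < -13' and Q = 'x < -2'.

If x < -2, then x < -13.


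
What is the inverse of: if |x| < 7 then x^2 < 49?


The inverse of (P → Q) is (¬P → ¬Q). It is equivalent to the converse, not to the original.
Here P = '|x| < 7' and Q = 'x^2 < 49'.

If not (|x| < 7), then not (x^2 < 49).


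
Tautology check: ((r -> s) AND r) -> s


Build the truth table over {r, s}:
r | s | φ
---------
F | F | T
T | F | T
F | T | T
T | T | T
Every row evaluates to true.

Yes, it is a tautology.


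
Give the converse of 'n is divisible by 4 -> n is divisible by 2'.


The converse of (P → Q) is (Q → P). It is not in general equivalent to the original.
Here P = 'n is divisible by 4' and Q = 'n is divisible by 2'.

If n is divisible by 2, then n is divisible by 4.


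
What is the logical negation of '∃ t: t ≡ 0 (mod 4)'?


¬(∀ x: φ) = ∃ x: ¬φ, and ¬(∃ x: φ) = ∀ x: ¬φ.
Apply to the existential statement.

∀ t: ¬(t ≡ 0 (mod 4))


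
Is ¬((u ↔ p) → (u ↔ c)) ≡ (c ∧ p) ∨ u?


Compare truth tables:
c | p | u | φ | ψ
-----------------
F | F | F | F | F
T | F | F | T | F
F | T | F | F | F
T | T | F | F | T
F | F | T | F | T
T | F | T | F | T
F | T | T | T | T
T | T | T | F | T
They differ at row 2 (c=T, p=F, u=F): φ=T but ψ=F.

No, they are not logically equivalent.


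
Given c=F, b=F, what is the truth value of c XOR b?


Exclusive or is true when exactly one operand is true.
Substitute: c=F, b=F.
F XOR F evaluates to F.

F


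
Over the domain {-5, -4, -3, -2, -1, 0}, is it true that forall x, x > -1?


Evaluate the predicate on each element: -5:False, -4:False, -3:False, -2:False, -1:False, 0:True.
Counterexample x = -5 fails the predicate.

False


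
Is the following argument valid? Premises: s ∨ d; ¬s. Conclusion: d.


This matches the form of disjunctive syllogism: the conclusion follows in every model of the premises.

Valid.


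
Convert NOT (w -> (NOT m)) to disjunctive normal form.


Step 1: Rewrite implication then negate: ¬(¬w ∨ (¬m)) = w ∧ ¬(¬m).
Step 2: Eliminate any double negations (¬¬X = X).

w AND m


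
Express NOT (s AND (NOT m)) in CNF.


Step 1: Apply De Morgan: ¬(s ∧ (¬m)) = ¬s ∨ ¬(¬m).
Step 2: Eliminate any double negations (¬¬X = X).

(NOT s) OR m


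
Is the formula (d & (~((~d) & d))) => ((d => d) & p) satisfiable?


Search for a satisfying assignment over {d, p}.
Try d=False, p=False: the formula evaluates to True.
A satisfying assignment exists.

Satisfiable.


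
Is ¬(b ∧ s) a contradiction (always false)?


Truth table over {b, s}:
b | s | φ
---------
F | F | T
T | F | T
F | T | T
T | T | F
Satisfying assignment at row 1: b=F, s=F gives T.

No, it is not a contradiction.


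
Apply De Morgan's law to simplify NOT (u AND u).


De Morgan: the negation of a conjunction is the disjunction of the negations.
Distribute NOT across AND, flipping it to OR, and negate each literal.

(NOT u) OR (NOT u)


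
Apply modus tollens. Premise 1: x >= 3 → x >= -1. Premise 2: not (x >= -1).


Modus tollens: from (P → Q) and ¬Q, infer ¬P.
Q = 'x >= -1' is denied; since P → Q, P must also fail.

Not (x >= 3).


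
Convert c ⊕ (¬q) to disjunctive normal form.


Step 1: c ⊕ (¬q) is true exactly when they disagree: (c ∧ ¬(¬q)) ∨ (¬c ∧ (¬q)).
Step 2: Eliminate any double negations (¬¬X = X).

(c ∧ q) ∨ ((¬c) ∧ (¬q))


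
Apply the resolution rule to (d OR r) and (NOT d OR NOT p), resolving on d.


The clauses contain complementary literals d and NOTd.
Resolution eliminates this pair and disjoins the remaining literals (merging duplicates).

(r OR NOT p)


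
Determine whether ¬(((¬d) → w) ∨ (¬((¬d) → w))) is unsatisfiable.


Truth table over {d, w}:
d | w | φ
---------
F | F | F
T | F | F
F | T | F
T | T | F
Every row is false.

Yes, it is a contradiction.


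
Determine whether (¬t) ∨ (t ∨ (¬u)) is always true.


Build the truth table over {t, u}:
t | u | φ
---------
F | F | T
T | F | T
F | T | T
T | T | T
Every row evaluates to true.

Yes, it is a tautology.


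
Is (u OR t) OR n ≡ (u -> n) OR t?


Compare truth tables:
n | t | u | φ | ψ
-----------------
F | F | F | F | T
T | F | F | T | T
F | T | F | T | T
T | T | F | T | T
F | F | T | T | F
T | F | T | T | T
F | T | T | T | T
T | T | T | T | T
They differ at row 1 (n=F, t=F, u=F): φ=F but ψ=T.

No, they are not logically equivalent.


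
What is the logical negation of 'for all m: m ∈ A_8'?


¬(for all x: φ) = there exists x: ¬φ, and ¬(there exists x: φ) = for all x: ¬φ.
Apply to the universal statement.

there exists m: NOT(m ∈ A_8)


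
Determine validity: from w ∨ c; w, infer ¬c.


This is affirming a disjunct (fallacy). There exist truth assignments where the premises are all true but the conclusion is false.

Invalid.


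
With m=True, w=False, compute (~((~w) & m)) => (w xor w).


Substitute m=True, w=False:
~w = True
(~w) & m = True & True = True
~((~w) & m) = False
w xor w = False xor False = False
(~((~w) & m)) => (w xor w) = False => False = True

True


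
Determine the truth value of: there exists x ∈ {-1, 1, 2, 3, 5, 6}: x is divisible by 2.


Evaluate the predicate on each element: -1:F, 1:F, 2:T, 3:F, 5:F, 6:T.
Witness x = 2 satisfies the predicate.

T


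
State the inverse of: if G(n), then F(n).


The inverse of (P → Q) is (¬P → ¬Q). It is equivalent to the converse, not to the original.
Here P = 'G(n)' and Q = 'F(n)'.

If not (G(n)), then not (F(n)).


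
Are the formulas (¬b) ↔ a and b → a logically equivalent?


Compare truth tables:
a | b | φ | ψ
-------------
F | F | F | T
T | F | T | T
F | T | T | F
T | T | F | T
They differ at row 1 (a=F, b=F): φ=F but ψ=T.

No, they are not logically equivalent.


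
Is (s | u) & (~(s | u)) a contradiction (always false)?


Truth table over {s, u}:
s | u | φ
---------
False | False | False
True | False | False
False | True | False
True | True | False
Every row is false.

Yes, it is a contradiction.


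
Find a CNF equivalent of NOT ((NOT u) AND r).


Step 1: Apply De Morgan: ¬((¬u) ∧ r) = ¬(¬u) ∨ ¬r.
Step 2: Eliminate any double negations (¬¬X = X).

u OR (NOT r)


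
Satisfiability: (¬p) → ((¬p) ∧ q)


Search for a satisfying assignment over {p, q}.
Try p=T, q=F: the formula evaluates to T.
A satisfying assignment exists.

Satisfiable.


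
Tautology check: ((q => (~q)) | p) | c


Build the truth table over {c, p, q}:
c | p | q | φ
-------------
False | False | False | True
True | False | False | True
False | True | False | True
True | True | False | True
False | False | True | False
True | False | True | True
False | True | True | True
True | True | True | True
Counterexample at row 5: with c=False, p=False, q=True, the formula is False.

No, it is not a tautology.


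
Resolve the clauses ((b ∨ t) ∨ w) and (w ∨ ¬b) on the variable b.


The clauses contain complementary literals b and ¬b.
Resolution eliminates this pair and disjoins the remaining literals (merging duplicates).

(t ∨ w)


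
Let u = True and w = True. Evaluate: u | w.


Disjunction is false only when both operands are false.
Substitute: u=True, w=True.
True | True evaluates to True.

True


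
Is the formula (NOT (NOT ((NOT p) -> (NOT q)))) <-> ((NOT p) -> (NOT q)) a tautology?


Build the truth table over {p, q}:
p | q | φ
---------
F | F | T
T | F | T
F | T | T
T | T | T
Every row evaluates to true.

Yes, it is a tautology.


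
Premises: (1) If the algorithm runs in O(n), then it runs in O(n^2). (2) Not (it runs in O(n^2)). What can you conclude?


Modus tollens: from (P → Q) and ¬Q, infer ¬P.
Q = 'it runs in O(n^2)' is denied; since P → Q, P must also fail.

Not (the algorithm runs in O(n)).


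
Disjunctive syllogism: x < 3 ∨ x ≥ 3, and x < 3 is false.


Disjunctive syllogism: from (P ∨ Q) and ¬P, infer Q.
One disjunct, 'x < 3', is ruled out; the other must hold.

x ≥ 3


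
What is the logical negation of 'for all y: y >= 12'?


¬(for all x: φ) = there exists x: ¬φ, and ¬(there exists x: φ) = for all x: ¬φ.
Apply to the universal statement.

there exists y: NOT(y >= 12)


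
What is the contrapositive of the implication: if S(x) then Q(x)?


The contrapositive of (P → Q) is (¬Q → ¬P); it is logically equivalent to the original.
Here P = 'S(x)' and Q = 'Q(x)'.

If not (Q(x)), then not (S(x)).


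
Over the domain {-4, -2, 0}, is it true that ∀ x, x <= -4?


Evaluate the predicate on each element: -4:T, -2:F, 0:F.
Counterexample x = -2 fails the predicate.

F


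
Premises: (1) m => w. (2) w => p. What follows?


Hypothetical syllogism: from (P → Q) and (Q → R), infer (P → R).
Chain the two implications through the shared middle term 'w'.

m => p


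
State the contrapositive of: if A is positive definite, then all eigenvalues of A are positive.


The contrapositive of (P → Q) is (¬Q → ¬P); it is logically equivalent to the original.
Here P = 'A is positive definite' and Q = 'all eigenvalues of A are positive'.

If not (all eigenvalues of A are positive), then not (A is positive definite).


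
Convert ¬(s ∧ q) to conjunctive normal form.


Step 1: Apply De Morgan: ¬(s ∧ q) = ¬s ∨ ¬q.

(¬s) ∨ (¬q)


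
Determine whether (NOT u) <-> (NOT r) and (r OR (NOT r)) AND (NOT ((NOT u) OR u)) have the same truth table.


Compare truth tables:
r | u | φ | ψ
-------------
F | F | T | F
T | F | F | F
F | T | F | F
T | T | T | F
They differ at row 1 (r=F, u=F): φ=T but ψ=F.

No, they are not logically equivalent.


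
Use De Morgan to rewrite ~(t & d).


De Morgan: the negation of a conjunction is the disjunction of the negations.
Distribute ~ across &, flipping it to |, and negate each literal.

(~t) | (~d)


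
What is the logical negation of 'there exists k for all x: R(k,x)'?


Negation flips each quantifier (∀↔∃) and negates the inner predicate.
¬(there exists k for all x: φ) = for all k there exists x: ¬φ.

for all k there exists x: NOT(R(k,x))


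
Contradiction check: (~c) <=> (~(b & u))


Truth table over {b, c, u}:
b | c | u | φ
-------------
False | False | False | True
True | False | False | True
False | True | False | False
True | True | False | False
False | False | True | True
True | False | True | False
False | True | True | False
True | True | True | True
Satisfying assignment at row 1: b=False, c=False, u=False gives True.

No, it is not a contradiction.


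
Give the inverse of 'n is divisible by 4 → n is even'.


The inverse of (P → Q) is (¬P → ¬Q). It is equivalent to the converse, not to the original.
Here P = 'n is divisible by 4' and Q = 'n is even'.

If not (n is divisible by 4), then not (n is even).


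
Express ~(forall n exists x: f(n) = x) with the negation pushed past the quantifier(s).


Negation flips each quantifier (∀↔∃) and negates the inner predicate.
¬(forall n exists x: φ) = exists n forall x: ¬φ.

exists n forall x: ~(f(n) = x)


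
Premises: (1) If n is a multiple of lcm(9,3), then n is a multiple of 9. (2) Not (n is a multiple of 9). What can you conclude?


Modus tollens: from (P → Q) and ¬Q, infer ¬P.
Q = 'n is a multiple of 9' is denied; since P → Q, P must also fail.

Not (n is a multiple of lcm(9,3)).


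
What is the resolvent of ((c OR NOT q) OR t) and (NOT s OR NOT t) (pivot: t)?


The clauses contain complementary literals t and NOTt.
Resolution eliminates this pair and disjoins the remaining literals (merging duplicates).

((c OR NOT q) OR NOT s)


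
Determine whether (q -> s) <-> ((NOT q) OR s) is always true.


Build the truth table over {q, s}:
q | s | φ
---------
F | F | T
T | F | T
F | T | T
T | T | T
Every row evaluates to true.

Yes, it is a tautology.


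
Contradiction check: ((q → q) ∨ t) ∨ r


Truth table over {q, r, t}:
q | r | t | φ
-------------
F | F | F | T
T | F | F | T
F | T | F | T
T | T | F | T
F | F | T | T
T | F | T | T
F | T | T | T
T | T | T | T
Satisfying assignment at row 1: q=F, r=F, t=F gives T.

No, it is not a contradiction.


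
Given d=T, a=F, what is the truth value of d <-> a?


Biconditional is true when both operands have the same truth value.
Substitute: d=T, a=F.
T <-> F evaluates to F.

F


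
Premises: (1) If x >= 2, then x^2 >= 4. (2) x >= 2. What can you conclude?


Modus ponens: from (P → Q) and P, infer Q.
P = 'x >= 2' is asserted, and P → Q holds, so Q follows.

x^2 >= 4.


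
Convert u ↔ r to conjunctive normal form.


Step 1: Rewrite u ↔ r as (u → r) ∧ (r → u).
Step 2: Rewrite each implication as a disjunction.

((¬u) ∨ r) ∧ ((¬r) ∨ u)


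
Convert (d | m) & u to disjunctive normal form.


Step 1: Distribute ∧ over ∨: (d ∨ m) ∧ u = (d ∧ u) ∨ (m ∧ u).

(d & u) | (m & u)


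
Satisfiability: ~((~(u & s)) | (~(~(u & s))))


Check all 4 assignments over {s, u}:
s | u | φ
---------
False | False | False
True | False | False
False | True | False
True | True | False
No assignment makes the formula true.

Unsatisfiable.


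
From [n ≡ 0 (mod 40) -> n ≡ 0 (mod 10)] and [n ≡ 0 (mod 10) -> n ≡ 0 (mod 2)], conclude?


Hypothetical syllogism: from (P → Q) and (Q → R), infer (P → R).
Chain the two implications through the shared middle term 'n ≡ 0 (mod 10)'.

n ≡ 0 (mod 40) -> n ≡ 0 (mod 2)


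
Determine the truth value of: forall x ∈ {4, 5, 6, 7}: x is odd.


Evaluate the predicate on each element: 4:False, 5:True, 6:False, 7:True.
Counterexample x = 4 fails the predicate.

False


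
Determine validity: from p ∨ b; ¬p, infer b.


This matches the form of disjunctive syllogism: the conclusion follows in every model of the premises.

Valid.


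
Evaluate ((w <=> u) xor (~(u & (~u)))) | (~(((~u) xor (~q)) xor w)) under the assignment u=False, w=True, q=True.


Substitute u=False, w=True, q=True:
… (earlier sub-steps elided)
~u = True
u & (~u) = False & True = False
~(u & (~u)) = True
(w <=> u) xor (~(u & (~u))) = False xor True = True
~u = True
~q = False
(~u) xor (~q) = True xor False = True
((~u) xor (~q)) xor w = True xor True = False
~(((~u) xor (~q)) xor w) = True
((w <=> u) xor (~(u & (~u)))) | (~(((~u) xor (~q)) xor w)) = True | True = True

True


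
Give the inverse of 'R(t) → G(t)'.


The inverse of (P → Q) is (¬P → ¬Q). It is equivalent to the converse, not to the original.
Here P = 'R(t)' and Q = 'G(t)'.

If not (R(t)), then not (G(t)).


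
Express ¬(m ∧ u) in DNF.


Step 1: Apply De Morgan: ¬(m ∧ u) = ¬m ∨ ¬u.

(¬m) ∨ (¬u)


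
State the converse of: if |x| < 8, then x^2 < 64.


The converse of (P → Q) is (Q → P). It is not in general equivalent to the original.
Here P = '|x| < 8' and Q = 'x^2 < 64'.

If x^2 < 64, then |x| < 8.


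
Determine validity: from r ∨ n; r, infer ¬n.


This is affirming a disjunct (fallacy). There exist truth assignments where the premises are all true but the conclusion is false.

Invalid.


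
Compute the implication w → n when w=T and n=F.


Implication is false only when antecedent is true and consequent is false.
Substitute: w=T, n=F.
T → F evaluates to F.

F


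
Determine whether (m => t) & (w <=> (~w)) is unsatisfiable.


Truth table over {m, t, w}:
m | t | w | φ
-------------
False | False | False | False
True | False | False | False
False | True | False | False
True | True | False | False
False | False | True | False
True | False | True | False
False | True | True | False
True | True | True | False
Every row is false.

Yes, it is a contradiction.


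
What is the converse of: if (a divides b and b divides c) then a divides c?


The converse of (P → Q) is (Q → P). It is not in general equivalent to the original.
Here P = '(a divides b and b divides c)' and Q = 'a divides c'.

If a divides c, then (a divides b and b divides c).


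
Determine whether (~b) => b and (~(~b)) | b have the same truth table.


Compare truth tables:
b | φ | ψ
---------
False | False | False
True | True | True
The columns φ and ψ agree on every row.

Yes, they are logically equivalent.


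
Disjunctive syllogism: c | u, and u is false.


Disjunctive syllogism: from (P ∨ Q) and ¬P, infer Q.
One disjunct, 'u', is ruled out; the other must hold.

c


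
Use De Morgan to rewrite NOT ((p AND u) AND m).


De Morgan: the negation of a conjunction is the disjunction of the negations.
Distribute NOT across AND, flipping it to OR, and negate each literal.

((NOT p) OR (NOT u)) OR (NOT m)


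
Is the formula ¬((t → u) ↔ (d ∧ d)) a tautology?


Build the truth table over {d, t, u}:
d | t | u | φ
-------------
F | F | F | T
T | F | F | F
F | T | F | F
T | T | F | T
F | F | T | T
T | F | T | F
F | T | T | T
T | T | T | F
Counterexample at row 2: with d=T, t=F, u=F, the formula is F.

No, it is not a tautology.


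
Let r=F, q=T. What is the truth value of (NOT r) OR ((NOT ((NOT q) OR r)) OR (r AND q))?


Substitute r=F, q=T:
NOT r = T
NOT q = F
(NOT q) OR r = F OR F = F
NOT ((NOT q) OR r) = T
r AND q = F AND T = F
(NOT ((NOT q) OR r)) OR (r AND q) = T OR F = T
(NOT r) OR ((NOT ((NOT q) OR r)) OR (r AND q)) = T OR T = T

T


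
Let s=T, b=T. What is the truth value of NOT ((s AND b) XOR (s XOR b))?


Substitute s=T, b=T:
s AND b = T AND T = T
s XOR b = T XOR T = F
(s AND b) XOR (s XOR b) = T XOR F = T
NOT ((s AND b) XOR (s XOR b)) = F

F


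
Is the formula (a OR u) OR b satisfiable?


Search for a satisfying assignment over {a, b, u}.
Try a=T, b=F, u=F: the formula evaluates to T.
A satisfying assignment exists.

Satisfiable.


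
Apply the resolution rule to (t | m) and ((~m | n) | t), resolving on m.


The clauses contain complementary literals m and ~m.
Resolution eliminates this pair and disjoins the remaining literals (merging duplicates).

(t | n)


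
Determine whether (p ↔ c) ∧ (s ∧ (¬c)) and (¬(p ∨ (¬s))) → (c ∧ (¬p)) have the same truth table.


Compare truth tables:
c | p | s | φ | ψ
-----------------
F | F | F | F | T
T | F | F | F | T
F | T | F | F | T
T | T | F | F | T
F | F | T | T | F
T | F | T | F | T
F | T | T | F | T
T | T | T | F | T
They differ at row 1 (c=F, p=F, s=F): φ=F but ψ=T.

No, they are not logically equivalent.
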